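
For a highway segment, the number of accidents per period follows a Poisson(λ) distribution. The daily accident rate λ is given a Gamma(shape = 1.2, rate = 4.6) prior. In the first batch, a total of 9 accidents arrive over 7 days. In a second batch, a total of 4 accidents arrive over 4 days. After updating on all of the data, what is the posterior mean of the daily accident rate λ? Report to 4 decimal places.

With a Gamma(shape α, rate β) prior, the Poisson likelihood is conjugate: the posterior is Gamma(α + ΣXᵢ, β + n).
After batch 1: Gamma(α+S, β+n) = Gamma(1.2+9, 4.6+7) = Gamma(10.2, 11.6).
After batch 2: Gamma(α+S, β+n) = Gamma(10.2+4, 11.6+4) = Gamma(14.2, 15.6).
Posterior mean = α/β = 14.2/15.6 = 0.9103.

0.9103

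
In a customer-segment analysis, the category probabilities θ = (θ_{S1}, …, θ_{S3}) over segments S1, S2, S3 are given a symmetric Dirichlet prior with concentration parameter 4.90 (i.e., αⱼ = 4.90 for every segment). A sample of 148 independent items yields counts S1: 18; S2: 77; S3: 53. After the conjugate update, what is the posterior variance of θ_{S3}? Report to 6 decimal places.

The Dirichlet prior is conjugate to the Multinomial likelihood: each posterior αⱼ = prior αⱼ + observed count nⱼ.
Posterior concentration: (22.90, 81.90, 57.90), total = 162.70.
Var[θ_j] = α_j(Σα−α_j)/((Σα)²(Σα+1)) = 57.90·104.80/(162.70²·163.70) = 0.001400.

0.001400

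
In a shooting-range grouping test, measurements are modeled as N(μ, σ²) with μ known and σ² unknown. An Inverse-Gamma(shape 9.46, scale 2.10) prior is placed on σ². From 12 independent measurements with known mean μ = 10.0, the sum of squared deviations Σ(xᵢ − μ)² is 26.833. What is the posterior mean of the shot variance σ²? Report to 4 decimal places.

With known mean μ and an Inverse-Gamma(α, β) prior on σ², the Normal likelihood is conjugate: posterior is Inv-Gamma(α + n/2, β + Σ(xᵢ−μ)²/2).
Posterior: Inv-Gamma(9.46 + 12/2, 2.10 + 26.833/2) = Inv-Gamma(15.46, 15.5165).
E[σ²|data] = β/(α−1) = 15.5165/14.46 = 1.0731.

1.0731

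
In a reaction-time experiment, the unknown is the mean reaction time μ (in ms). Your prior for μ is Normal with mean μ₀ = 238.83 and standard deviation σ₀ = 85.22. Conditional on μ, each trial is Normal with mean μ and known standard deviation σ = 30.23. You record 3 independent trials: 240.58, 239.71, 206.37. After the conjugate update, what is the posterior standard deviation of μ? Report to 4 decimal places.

17.0984

For Normal data with known variance σ², a Normal(μ₀, σ₀²) prior on μ is conjugate. Posterior precision = 1/σ₀² + n/σ²; posterior mean is the precision-weighted average of μ₀ and x̄.
σ₀² = 85.22² = 7262.4484, σ² = 30.23² = 913.8529; σ² + n·σ₀² = 913.8529 + 3·7262.4484 = 22701.1981.
Posterior precision = 1/σ₀² + n/σ² = 1/7262.4484 + 3/913.8529 = (σ² + n·σ₀²)/(σ₀²σ²) = 22701.1981/(7262.4484·913.8529); posterior variance σₙ² = σ₀²σ²/(σ² + n·σ₀²) = 7262.4484·913.8529/22701.1981 = 292.355034.
Posterior SD = √σₙ² = √(7262.4484·913.8529/22701.1981) = 17.0984.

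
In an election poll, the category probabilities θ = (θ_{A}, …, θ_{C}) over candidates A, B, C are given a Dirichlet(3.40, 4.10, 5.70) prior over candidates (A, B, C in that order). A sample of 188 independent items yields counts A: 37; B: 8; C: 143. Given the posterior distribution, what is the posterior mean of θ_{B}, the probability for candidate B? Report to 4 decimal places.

The Dirichlet prior is conjugate to the Multinomial likelihood: each posterior αⱼ = prior αⱼ + observed count nⱼ.
Posterior concentration: (40.40, 12.10, 148.70), total = 201.20.
E[θ_{B}|data] = α_{B}/Σα = 12.10/201.20 = 0.0601.

0.0601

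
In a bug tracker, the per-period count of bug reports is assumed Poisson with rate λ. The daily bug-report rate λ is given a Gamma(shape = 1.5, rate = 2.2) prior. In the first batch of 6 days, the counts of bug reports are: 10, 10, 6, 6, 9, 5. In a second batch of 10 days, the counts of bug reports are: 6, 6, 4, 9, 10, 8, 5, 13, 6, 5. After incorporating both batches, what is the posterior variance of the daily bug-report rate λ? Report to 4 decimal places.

With a Gamma(shape α, rate β) prior, the Poisson likelihood is conjugate: the posterior is Gamma(α + ΣXᵢ, β + n).
Batch 1: sum of counts S = 46 over n = 6 days.
After batch 1: Gamma(α+S, β+n) = Gamma(1.5+46, 2.2+6) = Gamma(47.5, 8.2).
Batch 2: sum of counts S = 72 over n = 10 days.
After batch 2: Gamma(α+S, β+n) = Gamma(47.5+72, 8.2+10) = Gamma(119.5, 18.2).
Var = α/β² = 119.5/18.2² = 0.3608.

0.3608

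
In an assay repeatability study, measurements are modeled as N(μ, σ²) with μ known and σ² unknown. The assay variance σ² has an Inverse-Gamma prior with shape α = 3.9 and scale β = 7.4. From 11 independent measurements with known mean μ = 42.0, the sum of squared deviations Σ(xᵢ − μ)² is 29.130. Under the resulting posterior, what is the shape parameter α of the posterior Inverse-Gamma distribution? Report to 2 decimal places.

9.40

With known mean μ and an Inverse-Gamma(α, β) prior on σ², the Normal likelihood is conjugate: posterior is Inv-Gamma(α + n/2, β + Σ(xᵢ−μ)²/2).
Posterior: Inv-Gamma(3.9 + 11/2, 7.4 + 29.130/2) = Inv-Gamma(9.40, 21.9650).
Posterior α = 9.40.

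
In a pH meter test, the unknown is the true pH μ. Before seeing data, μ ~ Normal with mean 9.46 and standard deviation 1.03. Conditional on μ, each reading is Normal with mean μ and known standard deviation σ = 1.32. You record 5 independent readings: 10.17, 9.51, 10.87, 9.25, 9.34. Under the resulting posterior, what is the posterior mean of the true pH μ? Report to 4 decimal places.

9.7370

For Normal data with known variance σ², a Normal(μ₀, σ₀²) prior on μ is conjugate. Posterior precision = 1/σ₀² + n/σ²; posterior mean is the precision-weighted average of μ₀ and x̄.
Σxᵢ = 10.17 + 9.51 + 10.87 + 9.25 + 9.34 = 49.14, so n·x̄ = 49.14.
σ₀² = 1.03² = 1.0609, σ² = 1.32² = 1.7424; σ² + n·σ₀² = 1.7424 + 5·1.0609 = 7.0469.
Posterior mean = (μ₀/σ₀² + n·x̄/σ²)/(1/σ₀² + n/σ²) = (σ²·μ₀ + σ₀²·n·x̄)/(σ² + n·σ₀²) = (1.7424·9.46 + 1.0609·49.14)/7.0469 = 68.61573/7.0469 = 9.7370.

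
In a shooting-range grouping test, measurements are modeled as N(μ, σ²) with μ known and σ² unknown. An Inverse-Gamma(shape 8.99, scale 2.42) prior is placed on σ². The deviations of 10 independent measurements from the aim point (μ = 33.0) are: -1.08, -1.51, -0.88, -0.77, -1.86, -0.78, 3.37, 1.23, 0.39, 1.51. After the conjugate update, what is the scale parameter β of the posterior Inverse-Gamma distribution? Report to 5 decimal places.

With known mean μ and an Inverse-Gamma(α, β) prior on σ², the Normal likelihood is conjugate: posterior is Inv-Gamma(α + n/2, β + Σ(xᵢ−μ)²/2).
Σ(xᵢ−μ)² = (-1.08)² + (-1.51)² + (-0.88)² + (-0.77)² + (-1.86)² + (-0.78)² + (3.37)² + (1.23)² + (0.39)² + (1.51)² = 24.1838.
Posterior: Inv-Gamma(8.99 + 10/2, 2.42 + 24.1838/2) = Inv-Gamma(13.99, 14.51190).
Posterior β = 14.51190.

14.51190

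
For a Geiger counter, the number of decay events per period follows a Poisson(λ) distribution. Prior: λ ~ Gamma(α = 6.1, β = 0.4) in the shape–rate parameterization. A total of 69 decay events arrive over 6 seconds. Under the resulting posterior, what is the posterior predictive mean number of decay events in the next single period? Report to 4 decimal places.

11.7344

With a Gamma(shape α, rate β) prior, the Poisson likelihood is conjugate: the posterior is Gamma(α + ΣXᵢ, β + n).
Posterior: Gamma(α+S, β+n) = Gamma(6.1+69, 0.4+6) = Gamma(75.1, 6.4).
The predictive distribution for one future period is NegBinom with mean α/β = 11.7344.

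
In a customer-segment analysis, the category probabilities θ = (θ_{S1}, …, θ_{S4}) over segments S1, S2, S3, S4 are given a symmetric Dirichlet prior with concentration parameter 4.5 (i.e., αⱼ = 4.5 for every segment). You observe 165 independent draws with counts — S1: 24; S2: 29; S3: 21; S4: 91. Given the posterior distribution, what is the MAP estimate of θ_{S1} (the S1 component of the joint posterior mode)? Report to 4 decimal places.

0.1536

The Dirichlet prior is conjugate to the Multinomial likelihood: each posterior αⱼ = prior αⱼ + observed count nⱼ.
Posterior concentration: (28.5, 33.5, 25.5, 95.5), total = 183.0.
Joint mode component: (α_{S1}−1)/(Σα−K) = 27.5/179.0 = 0.1536.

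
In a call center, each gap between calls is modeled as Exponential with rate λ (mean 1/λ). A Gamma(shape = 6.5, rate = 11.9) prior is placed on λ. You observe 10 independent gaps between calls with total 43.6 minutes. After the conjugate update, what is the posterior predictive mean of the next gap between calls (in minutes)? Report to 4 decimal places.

With a Gamma(shape α, rate β) prior on the exponential rate λ, the posterior after n observations with total T = Σxᵢ is Gamma(α+n, β+T).
Posterior: Gamma(6.5+10, 11.9+43.6) = Gamma(16.5, 55.5).
The predictive distribution for the next observation is Lomax; its mean is β/(α−1) = 55.5/15.5 = 3.5806.

3.5806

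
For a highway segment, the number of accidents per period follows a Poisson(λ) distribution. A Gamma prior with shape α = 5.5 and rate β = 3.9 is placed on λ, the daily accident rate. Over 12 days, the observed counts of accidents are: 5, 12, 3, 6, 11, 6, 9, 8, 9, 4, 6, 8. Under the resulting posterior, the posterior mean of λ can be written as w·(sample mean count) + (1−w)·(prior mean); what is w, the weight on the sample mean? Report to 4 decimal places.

With a Gamma(shape α, rate β) prior, the Poisson likelihood is conjugate: the posterior is Gamma(α + ΣXᵢ, β + n).
Posterior mean = (α₀+S)/(β₀+n) = [n/(β₀+n)]·(S/n) + [β₀/(β₀+n)]·(α₀/β₀), so only n and β₀ enter the weight.
Weight on data w = n/(β₀+n) = 12/(3.9+12) = 12/15.9 = 0.7547.

0.7547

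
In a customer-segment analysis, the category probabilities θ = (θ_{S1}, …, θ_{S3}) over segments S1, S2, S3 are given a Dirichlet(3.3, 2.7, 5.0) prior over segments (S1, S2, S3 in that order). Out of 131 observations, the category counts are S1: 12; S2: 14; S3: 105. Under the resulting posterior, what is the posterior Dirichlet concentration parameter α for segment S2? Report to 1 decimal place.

The Dirichlet prior is conjugate to the Multinomial likelihood: each posterior αⱼ = prior αⱼ + observed count nⱼ.
Posterior concentration: (15.3, 16.7, 110.0), total = 142.0.
α_{S2} = 2.7 + 14 = 16.7.

16.7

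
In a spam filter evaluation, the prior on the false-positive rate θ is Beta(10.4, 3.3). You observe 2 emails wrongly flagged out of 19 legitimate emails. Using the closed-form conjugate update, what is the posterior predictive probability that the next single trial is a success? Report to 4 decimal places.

The Beta prior is conjugate to a Binomial/Bernoulli likelihood; the update adds successes to α and failures to β.
Posterior: Beta(α+k, β+n−k) = Beta(10.4+2, 3.3+17) = Beta(12.4, 20.3).
For a single future Bernoulli trial, P(success | data) = α/(α+β) = 0.3792.

0.3792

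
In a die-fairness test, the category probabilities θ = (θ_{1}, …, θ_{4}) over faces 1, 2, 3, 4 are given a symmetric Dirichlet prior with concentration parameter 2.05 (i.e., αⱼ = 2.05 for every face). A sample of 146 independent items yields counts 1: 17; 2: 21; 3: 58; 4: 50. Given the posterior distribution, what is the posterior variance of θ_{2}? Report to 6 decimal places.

0.000819

The Dirichlet prior is conjugate to the Multinomial likelihood: each posterior αⱼ = prior αⱼ + observed count nⱼ.
Posterior concentration: (19.05, 23.05, 60.05, 52.05), total = 154.20.
Var[θ_j] = α_j(Σα−α_j)/((Σα)²(Σα+1)) = 23.05·131.15/(154.20²·155.20) = 0.000819.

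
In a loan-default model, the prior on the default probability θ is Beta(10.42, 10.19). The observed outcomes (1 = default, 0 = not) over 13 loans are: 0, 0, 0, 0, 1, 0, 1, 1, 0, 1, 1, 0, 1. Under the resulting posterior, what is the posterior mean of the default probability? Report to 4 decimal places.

The Beta prior is conjugate to a Binomial/Bernoulli likelihood; the update adds successes to α and failures to β.
Posterior: Beta(α+k, β+n−k) = Beta(10.42+6, 10.19+7) = Beta(16.42, 17.19).
Posterior mean = α/(α+β) = 16.42/33.61 = 0.4885.

0.4885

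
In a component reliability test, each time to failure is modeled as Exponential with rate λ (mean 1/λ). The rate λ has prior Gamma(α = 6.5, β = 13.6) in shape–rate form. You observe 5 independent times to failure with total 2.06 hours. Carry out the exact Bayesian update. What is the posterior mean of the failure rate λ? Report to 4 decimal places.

0.7344

With a Gamma(shape α, rate β) prior on the exponential rate λ, the posterior after n observations with total T = Σxᵢ is Gamma(α+n, β+T).
Posterior: Gamma(6.5+5, 13.6+2.06) = Gamma(11.5, 15.66).
Posterior mean of λ = α/β = 11.5/15.66 = 0.7344.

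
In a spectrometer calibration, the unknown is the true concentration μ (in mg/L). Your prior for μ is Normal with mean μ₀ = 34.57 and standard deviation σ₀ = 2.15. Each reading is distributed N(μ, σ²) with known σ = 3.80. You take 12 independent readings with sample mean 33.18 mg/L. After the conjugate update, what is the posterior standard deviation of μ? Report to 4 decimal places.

0.9771

For Normal data with known variance σ², a Normal(μ₀, σ₀²) prior on μ is conjugate. Posterior precision = 1/σ₀² + n/σ²; posterior mean is the precision-weighted average of μ₀ and x̄.
σ₀² = 2.15² = 4.6225, σ² = 3.80² = 14.44; σ² + n·σ₀² = 14.44 + 12·4.6225 = 69.91.
Posterior precision = 1/σ₀² + n/σ² = 1/4.6225 + 12/14.44 = (σ² + n·σ₀²)/(σ₀²σ²) = 69.91/(4.6225·14.44); posterior variance σₙ² = σ₀²σ²/(σ² + n·σ₀²) = 4.6225·14.44/69.91 = 0.954783.
Posterior SD = √σₙ² = √(4.6225·14.44/69.91) = 0.9771.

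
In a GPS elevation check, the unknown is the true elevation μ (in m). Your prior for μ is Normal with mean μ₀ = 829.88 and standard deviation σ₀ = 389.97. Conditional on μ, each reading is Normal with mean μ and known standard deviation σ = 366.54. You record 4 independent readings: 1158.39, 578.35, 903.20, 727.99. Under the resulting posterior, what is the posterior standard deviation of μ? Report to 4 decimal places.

165.8663

For Normal data with known variance σ², a Normal(μ₀, σ₀²) prior on μ is conjugate. Posterior precision = 1/σ₀² + n/σ²; posterior mean is the precision-weighted average of μ₀ and x̄.
σ₀² = 389.97² = 152076.6009, σ² = 366.54² = 134351.5716; σ² + n·σ₀² = 134351.5716 + 4·152076.6009 = 742657.9752.
Posterior precision = 1/σ₀² + n/σ² = 1/152076.6009 + 4/134351.5716 = (σ² + n·σ₀²)/(σ₀²σ²) = 742657.9752/(152076.6009·134351.5716); posterior variance σₙ² = σ₀²σ²/(σ² + n·σ₀²) = 152076.6009·134351.5716/742657.9752 = 27511.628525.
Posterior SD = √σₙ² = √(152076.6009·134351.5716/742657.9752) = 165.8663.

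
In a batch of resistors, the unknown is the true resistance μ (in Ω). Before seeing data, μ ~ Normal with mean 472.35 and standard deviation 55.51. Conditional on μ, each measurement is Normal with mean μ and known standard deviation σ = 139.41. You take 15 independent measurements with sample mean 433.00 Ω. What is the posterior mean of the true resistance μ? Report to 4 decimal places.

For Normal data with known variance σ², a Normal(μ₀, σ₀²) prior on μ is conjugate. Posterior precision = 1/σ₀² + n/σ²; posterior mean is the precision-weighted average of μ₀ and x̄.
n·x̄ = 15·433.00 = 6495.
σ₀² = 55.51² = 3081.3601, σ² = 139.41² = 19435.1481; σ² + n·σ₀² = 19435.1481 + 15·3081.3601 = 65655.5496.
Posterior mean = (μ₀/σ₀² + n·x̄/σ²)/(1/σ₀² + n/σ²) = (σ²·μ₀ + σ₀²·n·x̄)/(σ² + n·σ₀²) = (19435.1481·472.35 + 3081.3601·6495)/65655.5496 = 29193626.054535/65655.5496 = 444.6483.

444.6483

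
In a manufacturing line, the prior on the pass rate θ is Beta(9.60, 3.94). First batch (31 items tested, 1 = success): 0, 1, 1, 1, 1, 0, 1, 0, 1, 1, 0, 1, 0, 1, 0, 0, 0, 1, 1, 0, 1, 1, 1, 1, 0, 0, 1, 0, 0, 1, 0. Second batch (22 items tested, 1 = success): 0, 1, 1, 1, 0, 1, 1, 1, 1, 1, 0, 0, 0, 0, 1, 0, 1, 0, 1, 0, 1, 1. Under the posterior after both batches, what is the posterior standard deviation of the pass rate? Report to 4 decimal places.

0.0597

The Beta prior is conjugate to a Binomial/Bernoulli likelihood; the update adds successes to α and failures to β.
After batch 1: Beta(9.60+17, 3.94+14) = Beta(26.60, 17.94).
After batch 2: Beta(26.60+13, 17.94+9) = Beta(39.60, 26.94).
Var = αβ/((α+β)²(α+β+1)) = 39.60·26.94/(66.54²·67.54) = 0.00356752; SD = √0.00356752 = 0.0597.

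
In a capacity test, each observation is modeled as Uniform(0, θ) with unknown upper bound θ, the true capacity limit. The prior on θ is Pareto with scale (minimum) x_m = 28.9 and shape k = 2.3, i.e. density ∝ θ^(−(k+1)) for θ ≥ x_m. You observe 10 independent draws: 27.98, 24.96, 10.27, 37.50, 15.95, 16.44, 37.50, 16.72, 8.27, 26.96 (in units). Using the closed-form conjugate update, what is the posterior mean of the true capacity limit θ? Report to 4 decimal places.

A Pareto(scale x_m, shape k) prior on the upper bound θ of Uniform(0, θ) is conjugate: posterior is Pareto(max(x_m, max xᵢ), k + n).
Sample maximum = 37.50; prior scale x_m = 28.9 → posterior scale = max = 37.50.
Posterior shape = 2.3 + 10 = 12.3.
E[θ|data] = k·x_m/(k−1) = 12.3·37.50/11.3 = 40.8186.

40.8186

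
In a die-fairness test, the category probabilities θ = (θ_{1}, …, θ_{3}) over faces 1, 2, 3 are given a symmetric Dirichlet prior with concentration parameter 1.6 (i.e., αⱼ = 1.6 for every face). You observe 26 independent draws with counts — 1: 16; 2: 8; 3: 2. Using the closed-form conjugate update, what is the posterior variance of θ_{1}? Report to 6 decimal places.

The Dirichlet prior is conjugate to the Multinomial likelihood: each posterior αⱼ = prior αⱼ + observed count nⱼ.
Posterior concentration: (17.6, 9.6, 3.6), total = 30.8.
Var[θ_j] = α_j(Σα−α_j)/((Σα)²(Σα+1)) = 17.6·13.2/(30.8²·31.8) = 0.007701.

0.007701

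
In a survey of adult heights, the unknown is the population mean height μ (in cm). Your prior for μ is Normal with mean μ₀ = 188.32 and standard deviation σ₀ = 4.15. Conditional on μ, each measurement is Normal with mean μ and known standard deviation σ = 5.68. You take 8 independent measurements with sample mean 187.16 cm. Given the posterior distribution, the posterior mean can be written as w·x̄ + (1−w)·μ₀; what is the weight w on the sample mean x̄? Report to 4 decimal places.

For Normal data with known variance σ², a Normal(μ₀, σ₀²) prior on μ is conjugate. Posterior precision = 1/σ₀² + n/σ²; posterior mean is the precision-weighted average of μ₀ and x̄.
σ₀² = 4.15² = 17.2225, σ² = 5.68² = 32.2624. Prior precision 1/σ₀² = 1/17.2225; data precision n/σ² = 8/32.2624.
w = (n/σ²)/(1/σ₀² + n/σ²) = n·σ₀²/(σ² + n·σ₀²) = 8·17.2225/(32.2624 + 8·17.2225) = 137.78/170.0424 = 0.8103.

0.8103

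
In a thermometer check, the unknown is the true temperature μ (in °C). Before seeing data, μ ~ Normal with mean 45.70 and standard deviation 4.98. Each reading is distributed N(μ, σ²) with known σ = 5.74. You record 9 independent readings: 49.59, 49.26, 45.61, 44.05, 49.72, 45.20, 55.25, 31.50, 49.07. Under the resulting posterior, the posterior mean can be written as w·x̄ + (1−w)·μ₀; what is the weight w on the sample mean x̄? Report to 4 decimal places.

0.8714

For Normal data with known variance σ², a Normal(μ₀, σ₀²) prior on μ is conjugate. Posterior precision = 1/σ₀² + n/σ²; posterior mean is the precision-weighted average of μ₀ and x̄.
σ₀² = 4.98² = 24.8004, σ² = 5.74² = 32.9476. Prior precision 1/σ₀² = 1/24.8004; data precision n/σ² = 9/32.9476.
w = (n/σ²)/(1/σ₀² + n/σ²) = n·σ₀²/(σ² + n·σ₀²) = 9·24.8004/(32.9476 + 9·24.8004) = 223.2036/256.1512 = 0.8714.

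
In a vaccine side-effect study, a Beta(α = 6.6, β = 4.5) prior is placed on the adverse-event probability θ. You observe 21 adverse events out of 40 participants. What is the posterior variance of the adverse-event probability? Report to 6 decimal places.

0.004768

The Beta prior is conjugate to a Binomial/Bernoulli likelihood; the update adds successes to α and failures to β.
Posterior: Beta(α+k, β+n−k) = Beta(6.6+21, 4.5+19) = Beta(27.6, 23.5).
Var = αβ/((α+β)²(α+β+1)) = 27.6·23.5/(51.1²·52.1) = 0.004768.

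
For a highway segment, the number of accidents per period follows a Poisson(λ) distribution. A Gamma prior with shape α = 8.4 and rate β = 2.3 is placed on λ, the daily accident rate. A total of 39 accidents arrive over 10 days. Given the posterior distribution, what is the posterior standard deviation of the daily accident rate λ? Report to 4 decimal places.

With a Gamma(shape α, rate β) prior, the Poisson likelihood is conjugate: the posterior is Gamma(α + ΣXᵢ, β + n).
Posterior: Gamma(α+S, β+n) = Gamma(8.4+39, 2.3+10) = Gamma(47.4, 12.3).
SD = √α/β = √47.4/12.3 = 0.5597.

0.5597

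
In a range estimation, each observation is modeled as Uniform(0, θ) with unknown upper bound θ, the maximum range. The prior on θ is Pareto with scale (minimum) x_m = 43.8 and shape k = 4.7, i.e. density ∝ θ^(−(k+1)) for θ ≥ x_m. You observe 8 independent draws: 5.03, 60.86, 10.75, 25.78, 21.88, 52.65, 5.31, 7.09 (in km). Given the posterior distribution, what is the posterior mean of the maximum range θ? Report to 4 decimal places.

66.0617

A Pareto(scale x_m, shape k) prior on the upper bound θ of Uniform(0, θ) is conjugate: posterior is Pareto(max(x_m, max xᵢ), k + n).
Sample maximum = 60.86; prior scale x_m = 43.8 → posterior scale = max = 60.86.
Posterior shape = 4.7 + 8 = 12.7.
E[θ|data] = k·x_m/(k−1) = 12.7·60.86/11.7 = 66.0617.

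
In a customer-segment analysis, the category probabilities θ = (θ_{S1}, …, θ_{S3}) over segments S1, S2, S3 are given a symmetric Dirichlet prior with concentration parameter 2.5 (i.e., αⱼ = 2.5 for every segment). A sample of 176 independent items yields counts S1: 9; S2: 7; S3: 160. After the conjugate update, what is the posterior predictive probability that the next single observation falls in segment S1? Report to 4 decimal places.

0.0627

The Dirichlet prior is conjugate to the Multinomial likelihood: each posterior αⱼ = prior αⱼ + observed count nⱼ.
Posterior concentration: (11.5, 9.5, 162.5), total = 183.5.
P(next = S1 | data) = α_{S1}/Σα = 0.0627.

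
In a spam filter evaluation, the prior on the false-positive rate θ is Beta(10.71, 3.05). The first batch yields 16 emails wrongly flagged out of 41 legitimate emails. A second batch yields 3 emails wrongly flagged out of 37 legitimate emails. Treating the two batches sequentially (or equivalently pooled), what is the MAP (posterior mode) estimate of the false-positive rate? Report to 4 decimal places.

0.3199

The Beta prior is conjugate to a Binomial/Bernoulli likelihood; the update adds successes to α and failures to β.
After batch 1: Beta(10.71+16, 3.05+25) = Beta(26.71, 28.05).
After batch 2: Beta(26.71+3, 28.05+34) = Beta(29.71, 62.05).
Mode of Beta(a,b) for a,b>1 is (a−1)/(a+b−2) = 28.71/89.76 = 0.3199.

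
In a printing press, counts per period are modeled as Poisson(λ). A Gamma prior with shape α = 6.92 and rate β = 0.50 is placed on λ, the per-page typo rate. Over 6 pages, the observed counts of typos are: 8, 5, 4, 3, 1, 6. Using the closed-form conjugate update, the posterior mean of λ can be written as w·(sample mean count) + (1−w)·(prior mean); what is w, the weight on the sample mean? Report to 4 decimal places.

0.9231

With a Gamma(shape α, rate β) prior, the Poisson likelihood is conjugate: the posterior is Gamma(α + ΣXᵢ, β + n).
Posterior mean = (α₀+S)/(β₀+n) = [n/(β₀+n)]·(S/n) + [β₀/(β₀+n)]·(α₀/β₀), so only n and β₀ enter the weight.
Weight on data w = n/(β₀+n) = 6/(0.50+6) = 6/6.50 = 0.9231.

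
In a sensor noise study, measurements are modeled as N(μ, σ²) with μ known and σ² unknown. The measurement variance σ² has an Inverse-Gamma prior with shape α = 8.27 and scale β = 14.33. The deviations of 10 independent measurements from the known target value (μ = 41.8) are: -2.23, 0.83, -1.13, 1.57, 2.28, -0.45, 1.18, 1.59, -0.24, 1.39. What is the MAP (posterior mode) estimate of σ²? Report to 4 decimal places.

1.7300

With known mean μ and an Inverse-Gamma(α, β) prior on σ², the Normal likelihood is conjugate: posterior is Inv-Gamma(α + n/2, β + Σ(xᵢ−μ)²/2).
Σ(xᵢ−μ)² = (-2.23)² + (0.83)² + (-1.13)² + (1.57)² + (2.28)² + (-0.45)² + (1.18)² + (1.59)² + (-0.24)² + (1.39)² = 20.7147.
Posterior: Inv-Gamma(8.27 + 10/2, 14.33 + 20.7147/2) = Inv-Gamma(13.27, 24.68735).
Mode = β/(α+1) = 24.68735/14.27 = 1.7300.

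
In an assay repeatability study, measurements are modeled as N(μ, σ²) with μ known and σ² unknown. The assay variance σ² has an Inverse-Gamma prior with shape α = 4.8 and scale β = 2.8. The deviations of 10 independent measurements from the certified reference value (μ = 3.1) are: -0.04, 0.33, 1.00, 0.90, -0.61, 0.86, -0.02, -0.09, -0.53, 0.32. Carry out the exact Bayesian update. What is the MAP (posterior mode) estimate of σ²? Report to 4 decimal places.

0.4178

With known mean μ and an Inverse-Gamma(α, β) prior on σ², the Normal likelihood is conjugate: posterior is Inv-Gamma(α + n/2, β + Σ(xᵢ−μ)²/2).
Σ(xᵢ−μ)² = (-0.04)² + (0.33)² + (1.00)² + (0.90)² + (-0.61)² + (0.86)² + (-0.02)² + (-0.09)² + (-0.53)² + (0.32)² = 3.4240.
Posterior: Inv-Gamma(4.8 + 10/2, 2.8 + 3.4240/2) = Inv-Gamma(9.80, 4.51200).
Mode = β/(α+1) = 4.51200/10.80 = 0.4178.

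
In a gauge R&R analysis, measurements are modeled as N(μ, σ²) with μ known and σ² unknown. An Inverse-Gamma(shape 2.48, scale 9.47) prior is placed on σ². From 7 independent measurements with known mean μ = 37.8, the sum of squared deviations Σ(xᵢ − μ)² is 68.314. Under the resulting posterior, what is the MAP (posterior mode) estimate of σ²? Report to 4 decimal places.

With known mean μ and an Inverse-Gamma(α, β) prior on σ², the Normal likelihood is conjugate: posterior is Inv-Gamma(α + n/2, β + Σ(xᵢ−μ)²/2).
Posterior: Inv-Gamma(2.48 + 7/2, 9.47 + 68.314/2) = Inv-Gamma(5.98, 43.6270).
Mode = β/(α+1) = 43.6270/6.98 = 6.2503.

6.2503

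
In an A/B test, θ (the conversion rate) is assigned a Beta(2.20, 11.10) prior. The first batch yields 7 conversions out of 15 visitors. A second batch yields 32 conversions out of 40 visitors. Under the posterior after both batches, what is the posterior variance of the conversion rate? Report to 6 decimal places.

0.003454

The Beta prior is conjugate to a Binomial/Bernoulli likelihood; the update adds successes to α and failures to β.
After batch 1: Beta(2.20+7, 11.10+8) = Beta(9.20, 19.10).
After batch 2: Beta(9.20+32, 19.10+8) = Beta(41.20, 27.10).
Var = αβ/((α+β)²(α+β+1)) = 41.20·27.10/(68.30²·69.30) = 0.003454.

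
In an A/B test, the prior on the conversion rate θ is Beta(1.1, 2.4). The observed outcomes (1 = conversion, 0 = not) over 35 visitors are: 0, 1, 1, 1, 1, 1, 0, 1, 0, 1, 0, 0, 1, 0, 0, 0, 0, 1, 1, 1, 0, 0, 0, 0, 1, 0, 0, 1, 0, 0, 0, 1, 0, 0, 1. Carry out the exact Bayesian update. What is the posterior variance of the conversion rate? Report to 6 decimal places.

0.006160

The Beta prior is conjugate to a Binomial/Bernoulli likelihood; the update adds successes to α and failures to β.
Posterior: Beta(α+k, β+n−k) = Beta(1.1+15, 2.4+20) = Beta(16.1, 22.4).
Var = αβ/((α+β)²(α+β+1)) = 16.1·22.4/(38.5²·39.5) = 0.006160.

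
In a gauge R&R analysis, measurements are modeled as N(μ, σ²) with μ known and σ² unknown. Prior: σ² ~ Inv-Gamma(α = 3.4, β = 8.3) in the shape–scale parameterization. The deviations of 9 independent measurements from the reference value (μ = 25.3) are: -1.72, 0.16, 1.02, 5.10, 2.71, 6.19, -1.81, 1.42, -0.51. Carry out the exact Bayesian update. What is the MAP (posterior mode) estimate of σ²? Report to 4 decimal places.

With known mean μ and an Inverse-Gamma(α, β) prior on σ², the Normal likelihood is conjugate: posterior is Inv-Gamma(α + n/2, β + Σ(xᵢ−μ)²/2).
Σ(xᵢ−μ)² = (-1.72)² + (0.16)² + (1.02)² + (5.10)² + (2.71)² + (6.19)² + (-1.81)² + (1.42)² + (-0.51)² = 81.2472.
Posterior: Inv-Gamma(3.4 + 9/2, 8.3 + 81.2472/2) = Inv-Gamma(7.90, 48.92360).
Mode = β/(α+1) = 48.92360/8.90 = 5.4970.

5.4970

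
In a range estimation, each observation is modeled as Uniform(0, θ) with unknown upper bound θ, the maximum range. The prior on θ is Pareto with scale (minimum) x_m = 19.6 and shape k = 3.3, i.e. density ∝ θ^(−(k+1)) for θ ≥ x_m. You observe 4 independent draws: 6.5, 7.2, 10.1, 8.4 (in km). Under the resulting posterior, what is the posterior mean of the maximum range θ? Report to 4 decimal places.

A Pareto(scale x_m, shape k) prior on the upper bound θ of Uniform(0, θ) is conjugate: posterior is Pareto(max(x_m, max xᵢ), k + n).
Sample maximum = 10.1; prior scale x_m = 19.6 → posterior scale = max = 19.6.
Posterior shape = 3.3 + 4 = 7.3.
E[θ|data] = k·x_m/(k−1) = 7.3·19.6/6.3 = 22.7111.

22.7111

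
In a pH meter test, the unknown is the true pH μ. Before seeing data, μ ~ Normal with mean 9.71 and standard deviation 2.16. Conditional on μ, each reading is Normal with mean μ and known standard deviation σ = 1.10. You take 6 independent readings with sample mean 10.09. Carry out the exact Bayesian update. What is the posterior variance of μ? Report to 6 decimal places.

For Normal data with known variance σ², a Normal(μ₀, σ₀²) prior on μ is conjugate. Posterior precision = 1/σ₀² + n/σ²; posterior mean is the precision-weighted average of μ₀ and x̄.
σ₀² = 2.16² = 4.6656, σ² = 1.10² = 1.21; σ² + n·σ₀² = 1.21 + 6·4.6656 = 29.2036.
Posterior precision = 1/σ₀² + n/σ² = 1/4.6656 + 6/1.21 = (σ² + n·σ₀²)/(σ₀²σ²) = 29.2036/(4.6656·1.21); posterior variance σₙ² = σ₀²σ²/(σ² + n·σ₀²) = 4.6656·1.21/29.2036 = 0.193311.

0.193311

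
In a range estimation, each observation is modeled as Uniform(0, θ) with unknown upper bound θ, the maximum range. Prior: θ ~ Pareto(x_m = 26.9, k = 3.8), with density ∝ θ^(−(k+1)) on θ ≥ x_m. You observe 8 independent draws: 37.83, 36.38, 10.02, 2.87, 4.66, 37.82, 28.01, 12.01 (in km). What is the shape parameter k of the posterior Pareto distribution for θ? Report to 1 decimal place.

11.8

A Pareto(scale x_m, shape k) prior on the upper bound θ of Uniform(0, θ) is conjugate: posterior is Pareto(max(x_m, max xᵢ), k + n).
Sample maximum = 37.83; prior scale x_m = 26.9 → posterior scale = max = 37.83.
Posterior shape = 3.8 + 8 = 11.8.
Posterior shape k = 11.8.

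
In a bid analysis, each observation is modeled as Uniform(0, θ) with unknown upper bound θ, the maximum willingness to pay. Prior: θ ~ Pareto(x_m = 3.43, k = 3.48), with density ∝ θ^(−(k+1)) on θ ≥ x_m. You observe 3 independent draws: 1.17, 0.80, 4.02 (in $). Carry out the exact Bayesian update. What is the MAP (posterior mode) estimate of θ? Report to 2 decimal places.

4.02

A Pareto(scale x_m, shape k) prior on the upper bound θ of Uniform(0, θ) is conjugate: posterior is Pareto(max(x_m, max xᵢ), k + n).
Sample maximum = 4.02; prior scale x_m = 3.43 → posterior scale = max = 4.02.
Posterior shape = 3.48 + 3 = 6.48.
The Pareto density is decreasing on [x_m, ∞), so the mode is x_m = 4.02.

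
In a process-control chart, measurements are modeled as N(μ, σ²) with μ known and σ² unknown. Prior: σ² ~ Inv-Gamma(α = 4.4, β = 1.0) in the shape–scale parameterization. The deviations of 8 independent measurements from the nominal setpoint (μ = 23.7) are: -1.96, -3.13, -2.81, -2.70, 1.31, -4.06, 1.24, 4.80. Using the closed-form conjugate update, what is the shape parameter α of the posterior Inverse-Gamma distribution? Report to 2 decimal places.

With known mean μ and an Inverse-Gamma(α, β) prior on σ², the Normal likelihood is conjugate: posterior is Inv-Gamma(α + n/2, β + Σ(xᵢ−μ)²/2).
Σ(xᵢ−μ)² = (-1.96)² + (-3.13)² + (-2.81)² + (-2.70)² + (1.31)² + (-4.06)² + (1.24)² + (4.80)² = 71.6019.
Posterior: Inv-Gamma(4.4 + 8/2, 1.0 + 71.6019/2) = Inv-Gamma(8.40, 36.80095).
Posterior α = 8.40.

8.40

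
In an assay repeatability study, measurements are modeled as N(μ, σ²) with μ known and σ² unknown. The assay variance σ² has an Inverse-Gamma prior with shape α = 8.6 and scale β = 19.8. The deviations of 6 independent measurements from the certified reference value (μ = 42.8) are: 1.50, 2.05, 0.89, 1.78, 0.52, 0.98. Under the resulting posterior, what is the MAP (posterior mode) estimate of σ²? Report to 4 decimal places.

2.0335

With known mean μ and an Inverse-Gamma(α, β) prior on σ², the Normal likelihood is conjugate: posterior is Inv-Gamma(α + n/2, β + Σ(xᵢ−μ)²/2).
Σ(xᵢ−μ)² = (1.50)² + (2.05)² + (0.89)² + (1.78)² + (0.52)² + (0.98)² = 11.6438.
Posterior: Inv-Gamma(8.6 + 6/2, 19.8 + 11.6438/2) = Inv-Gamma(11.60, 25.62190).
Mode = β/(α+1) = 25.62190/12.60 = 2.0335.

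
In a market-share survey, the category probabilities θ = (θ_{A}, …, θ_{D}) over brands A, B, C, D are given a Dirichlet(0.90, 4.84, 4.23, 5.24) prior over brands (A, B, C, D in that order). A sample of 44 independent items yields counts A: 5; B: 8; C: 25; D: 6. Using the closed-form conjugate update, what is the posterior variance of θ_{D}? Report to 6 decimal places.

The Dirichlet prior is conjugate to the Multinomial likelihood: each posterior αⱼ = prior αⱼ + observed count nⱼ.
Posterior concentration: (5.90, 12.84, 29.23, 11.24), total = 59.21.
Var[θ_j] = α_j(Σα−α_j)/((Σα)²(Σα+1)) = 11.24·47.97/(59.21²·60.21) = 0.002554.

0.002554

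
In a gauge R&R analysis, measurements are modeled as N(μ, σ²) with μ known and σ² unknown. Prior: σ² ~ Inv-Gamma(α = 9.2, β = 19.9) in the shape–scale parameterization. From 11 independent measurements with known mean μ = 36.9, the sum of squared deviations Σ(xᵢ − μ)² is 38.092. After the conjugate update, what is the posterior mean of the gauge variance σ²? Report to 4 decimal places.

With known mean μ and an Inverse-Gamma(α, β) prior on σ², the Normal likelihood is conjugate: posterior is Inv-Gamma(α + n/2, β + Σ(xᵢ−μ)²/2).
Posterior: Inv-Gamma(9.2 + 11/2, 19.9 + 38.092/2) = Inv-Gamma(14.70, 38.9460).
E[σ²|data] = β/(α−1) = 38.9460/13.70 = 2.8428.

2.8428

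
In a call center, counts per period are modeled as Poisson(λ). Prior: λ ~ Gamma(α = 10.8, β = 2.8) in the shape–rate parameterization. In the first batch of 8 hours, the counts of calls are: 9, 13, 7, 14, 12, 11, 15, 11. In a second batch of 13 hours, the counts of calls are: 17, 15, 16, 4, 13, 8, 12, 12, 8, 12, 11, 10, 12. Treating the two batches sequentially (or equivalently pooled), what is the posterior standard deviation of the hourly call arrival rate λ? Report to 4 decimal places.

With a Gamma(shape α, rate β) prior, the Poisson likelihood is conjugate: the posterior is Gamma(α + ΣXᵢ, β + n).
Batch 1: sum of counts S = 92 over n = 8 hours.
After batch 1: Gamma(α+S, β+n) = Gamma(10.8+92, 2.8+8) = Gamma(102.8, 10.8).
Batch 2: sum of counts S = 150 over n = 13 hours.
After batch 2: Gamma(α+S, β+n) = Gamma(102.8+150, 10.8+13) = Gamma(252.8, 23.8).
SD = √α/β = √252.8/23.8 = 0.6681.

0.6681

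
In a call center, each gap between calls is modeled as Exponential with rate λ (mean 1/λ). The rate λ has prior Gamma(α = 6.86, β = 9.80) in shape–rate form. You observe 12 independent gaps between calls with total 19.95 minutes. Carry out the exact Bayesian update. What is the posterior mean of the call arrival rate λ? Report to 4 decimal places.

With a Gamma(shape α, rate β) prior on the exponential rate λ, the posterior after n observations with total T = Σxᵢ is Gamma(α+n, β+T).
Posterior: Gamma(6.86+12, 9.80+19.95) = Gamma(18.86, 29.75).
Posterior mean of λ = α/β = 18.86/29.75 = 0.6339.

0.6339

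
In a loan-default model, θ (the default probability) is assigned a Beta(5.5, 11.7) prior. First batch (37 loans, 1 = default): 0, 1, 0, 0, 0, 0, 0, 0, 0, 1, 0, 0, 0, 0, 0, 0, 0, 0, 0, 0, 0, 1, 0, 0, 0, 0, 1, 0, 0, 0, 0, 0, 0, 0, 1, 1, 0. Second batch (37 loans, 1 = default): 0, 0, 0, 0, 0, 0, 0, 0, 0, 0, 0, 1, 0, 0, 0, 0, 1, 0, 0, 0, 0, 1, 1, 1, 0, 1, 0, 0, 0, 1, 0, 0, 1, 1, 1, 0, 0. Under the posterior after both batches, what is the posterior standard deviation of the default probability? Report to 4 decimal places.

The Beta prior is conjugate to a Binomial/Bernoulli likelihood; the update adds successes to α and failures to β.
After batch 1: Beta(5.5+6, 11.7+31) = Beta(11.5, 42.7).
After batch 2: Beta(11.5+10, 42.7+27) = Beta(21.5, 69.7).
Var = αβ/((α+β)²(α+β+1)) = 21.5·69.7/(91.2²·92.2) = 0.00195412; SD = √0.00195412 = 0.0442.

0.0442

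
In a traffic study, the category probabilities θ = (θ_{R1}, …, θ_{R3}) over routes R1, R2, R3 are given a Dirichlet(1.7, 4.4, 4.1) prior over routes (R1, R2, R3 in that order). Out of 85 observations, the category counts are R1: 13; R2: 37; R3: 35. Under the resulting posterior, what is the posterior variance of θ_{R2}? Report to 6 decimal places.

0.002555

The Dirichlet prior is conjugate to the Multinomial likelihood: each posterior αⱼ = prior αⱼ + observed count nⱼ.
Posterior concentration: (14.7, 41.4, 39.1), total = 95.2.
Var[θ_j] = α_j(Σα−α_j)/((Σα)²(Σα+1)) = 41.4·53.8/(95.2²·96.2) = 0.002555.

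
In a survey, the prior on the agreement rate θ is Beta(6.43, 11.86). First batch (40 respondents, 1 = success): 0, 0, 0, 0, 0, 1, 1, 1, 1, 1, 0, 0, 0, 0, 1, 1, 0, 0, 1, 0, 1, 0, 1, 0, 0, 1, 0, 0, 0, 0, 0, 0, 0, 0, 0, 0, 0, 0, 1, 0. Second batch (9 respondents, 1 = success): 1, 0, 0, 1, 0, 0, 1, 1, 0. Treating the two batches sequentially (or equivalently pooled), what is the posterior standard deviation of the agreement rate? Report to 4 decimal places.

0.0570

The Beta prior is conjugate to a Binomial/Bernoulli likelihood; the update adds successes to α and failures to β.
After batch 1: Beta(6.43+12, 11.86+28) = Beta(18.43, 39.86).
After batch 2: Beta(18.43+4, 39.86+5) = Beta(22.43, 44.86).
Var = αβ/((α+β)²(α+β+1)) = 22.43·44.86/(67.29²·68.29) = 0.00325410; SD = √0.00325410 = 0.0570.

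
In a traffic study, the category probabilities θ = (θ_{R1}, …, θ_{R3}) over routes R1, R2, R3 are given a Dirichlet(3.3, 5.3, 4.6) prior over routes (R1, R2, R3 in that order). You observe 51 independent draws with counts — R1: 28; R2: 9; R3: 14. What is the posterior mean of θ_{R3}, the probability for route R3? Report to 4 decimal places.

0.2897

The Dirichlet prior is conjugate to the Multinomial likelihood: each posterior αⱼ = prior αⱼ + observed count nⱼ.
Posterior concentration: (31.3, 14.3, 18.6), total = 64.2.
E[θ_{R3}|data] = α_{R3}/Σα = 18.6/64.2 = 0.2897.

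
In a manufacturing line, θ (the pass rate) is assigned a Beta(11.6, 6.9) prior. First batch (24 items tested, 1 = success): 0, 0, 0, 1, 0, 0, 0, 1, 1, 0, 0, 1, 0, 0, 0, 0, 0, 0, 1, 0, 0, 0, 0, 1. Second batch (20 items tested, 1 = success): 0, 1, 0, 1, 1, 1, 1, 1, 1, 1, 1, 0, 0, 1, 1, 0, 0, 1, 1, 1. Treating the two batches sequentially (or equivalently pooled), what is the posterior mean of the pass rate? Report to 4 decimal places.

0.5056

The Beta prior is conjugate to a Binomial/Bernoulli likelihood; the update adds successes to α and failures to β.
After batch 1: Beta(11.6+6, 6.9+18) = Beta(17.6, 24.9).
After batch 2: Beta(17.6+14, 24.9+6) = Beta(31.6, 30.9).
Posterior mean = α/(α+β) = 31.6/62.5 = 0.5056.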